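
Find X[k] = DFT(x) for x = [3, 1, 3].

X[k] = Σ(n=0 to 2) x[n] · ω_3^(nk)
where ω_3 = e^(-2πi/3)

Computing each X[k]:
X[0] = 7
X[1] = 1.0000+1.7321i
X[2] = 1.0000-1.7321i

X = [7, 1.0000+1.7321i, 1.0000-1.7321i]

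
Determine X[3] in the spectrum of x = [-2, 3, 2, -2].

X[3] = Σ(n=0 to 3) x[n] · ω_4^(3n) where ω_4 = e^(-2πi/4)
= (-2)·ω_4^0 + (3)·ω_4^3 + (2)·ω_4^6 + (-2)·ω_4^9

X[3] = -4+5i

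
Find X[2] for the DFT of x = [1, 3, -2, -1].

X[2] = Σ(n=0 to 3) x[n] · ω_4^(2n) where ω_4 = e^(-2πi/4)
= (1)·ω_4^0 + (3)·ω_4^2 + (-2)·ω_4^4 + (-1)·ω_4^6

X[2] = -3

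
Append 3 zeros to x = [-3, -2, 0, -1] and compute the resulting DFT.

Original 4-point DFT: [-6, -3+1i, 0, -3-1i]
Zero-padded 7-point DFT provides frequency interpolation.

DFT_7([x, 0, ...]) = [-6, -3.3460+1.9975i, -3.1784+1.1680i, -0.9755+1.8427i, -0.9755-1.8427i, -3.1784-1.1680i, -3.3460-1.9975i]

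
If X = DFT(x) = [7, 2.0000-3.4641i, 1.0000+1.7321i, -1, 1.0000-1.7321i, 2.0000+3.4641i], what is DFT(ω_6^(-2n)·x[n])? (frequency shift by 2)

Modulation property: DFT(ω_6^(-2n)·x[n]) = X[(k-2) mod 6], so circularly shift X by 2 positions.

X[k-2] = [1.0000-1.7321i, 2.0000+3.4641i, 7, 2.0000-3.4641i, 1.0000+1.7321i, -1]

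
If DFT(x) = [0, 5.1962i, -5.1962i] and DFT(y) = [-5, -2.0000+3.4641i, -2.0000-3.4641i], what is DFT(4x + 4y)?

By linearity: DFT(4x + 4y) = 4·DFT(x) + 4·DFT(y)
= 4·[0, 5.1962i, -5.1962i] + 4·[-5, -2.0000+3.4641i, -2.0000-3.4641i]

Computing element-wise:
Z[0] = 4·(0) + 4·(-5) = -20
Z[1] = 4·(5.1962i) + 4·(-2.0000+3.4641i) = -8.0000+34.6412i
Z[2] = 4·(-5.1962i) + 4·(-2.0000-3.4641i) = -8.0000-34.6412i

DFT(4x + 4y) = 4·X + 4·Y = [-20, -8.0000+34.6412i, -8.0000-34.6412i]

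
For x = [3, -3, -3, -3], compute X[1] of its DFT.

X[1] = Σ(n=0 to 3) x[n] · ω_4^(1n) where ω_4 = e^(-2πi/4)
= (3)·ω_4^0 + (-3)·ω_4^1 + (-3)·ω_4^2 + (-3)·ω_4^3

X[1] = 6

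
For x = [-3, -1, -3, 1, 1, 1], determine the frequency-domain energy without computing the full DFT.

Parseval: Σ|x[n]|² = (1/N)Σ|X[k]|², so Σ|X[k]|² = N·Σ|x[n]|² = 6·22.0000

Σ|X[k]|² = N·Σ|x[n]|² = 6·22.0000 = 132.0000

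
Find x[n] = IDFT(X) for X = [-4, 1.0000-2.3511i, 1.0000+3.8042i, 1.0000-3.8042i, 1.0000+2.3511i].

x[n] = (1/5) Σ(k=0 to 4) X[k] · e^(2πikn/5)

Computing each x[n]:
x[0] = 0
x[1] = -1
x[2] = 1
x[3] = -3
x[4] = -1

x = [0, -1, 1, -3, -1]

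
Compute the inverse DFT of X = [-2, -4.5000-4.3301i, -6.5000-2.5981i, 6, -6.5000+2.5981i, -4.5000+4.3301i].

x[n] = (1/6) Σ(k=0 to 5) X[k] · e^(2πikn/6)

Computing each x[n]:
x[0] = -3
x[1] = 1
x[2] = 3
x[3] = -2
x[4] = 2
x[5] = -3

x = [-3, 1, 3, -2, 2, -3]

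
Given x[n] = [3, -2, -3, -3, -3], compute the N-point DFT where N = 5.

X[k] = Σ(n=0 to 4) x[n] · ω_5^(nk)
where ω_5 = e^(-2πi/5)

Computing each X[k]:
X[0] = -8
X[1] = 6.3090-0.9511i
X[2] = 5.1910-0.5878i
X[3] = 5.1910+0.5878i
X[4] = 6.3090+0.9511i

X = [-8, 6.3090-0.9511i, 5.1910-0.5878i, 5.1910+0.5878i, 6.3090+0.9511i]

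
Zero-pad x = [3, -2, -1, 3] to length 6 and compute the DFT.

Original 4-point DFT: [3, 4+5i, 1, 4-5i]
Zero-padded 6-point DFT provides frequency interpolation.

DFT_6([x, 0, ...]) = [3, -0.5000+2.5981i, 7.5000+0.8660i, 1, 7.5000-0.8660i, -0.5000-2.5981i]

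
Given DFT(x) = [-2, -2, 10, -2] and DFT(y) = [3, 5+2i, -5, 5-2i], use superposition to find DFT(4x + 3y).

By linearity: DFT(4x + 3y) = 4·DFT(x) + 3·DFT(y)
= 4·[-2, -2, 10, -2] + 3·[3, 5+2i, -5, 5-2i]

Computing element-wise:
Z[0] = 4·(-2) + 3·(3) = 1
Z[1] = 4·(-2) + 3·(5+2i) = 7+6i
Z[2] = 4·(10) + 3·(-5) = 25
Z[3] = 4·(-2) + 3·(5-2i) = 7-6i

DFT(4x + 3y) = 4·X + 3·Y = [1, 7+6i, 25, 7-6i]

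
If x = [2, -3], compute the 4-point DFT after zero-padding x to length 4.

Original 2-point DFT: [-1, 5]
Zero-padded 4-point DFT provides frequency interpolation.

DFT_4([x, 0, ...]) = [-1, 2+3i, 5, 2-3i]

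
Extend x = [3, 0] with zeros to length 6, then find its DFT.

Original 2-point DFT: [3, 3]
Zero-padded 6-point DFT provides frequency interpolation.

DFT_6([x, 0, ...]) = [3, 3, 3, 3, 3, 3]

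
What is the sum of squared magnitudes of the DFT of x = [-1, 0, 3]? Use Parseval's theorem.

Parseval: Σ|x[n]|² = (1/N)Σ|X[k]|², so Σ|X[k]|² = N·Σ|x[n]|² = 3·10.0000

Σ|X[k]|² = N·Σ|x[n]|² = 3·10.0000 = 30.0000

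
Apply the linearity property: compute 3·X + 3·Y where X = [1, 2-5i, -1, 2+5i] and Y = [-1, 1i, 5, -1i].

By linearity: DFT(3x + 3y) = 3·DFT(x) + 3·DFT(y)
= 3·[1, 2-5i, -1, 2+5i] + 3·[-1, 1i, 5, -1i]

Computing element-wise:
Z[0] = 3·(1) + 3·(-1) = 0
Z[1] = 3·(2-5i) + 3·(1i) = 6-12i
Z[2] = 3·(-1) + 3·(5) = 12
Z[3] = 3·(2+5i) + 3·(-1i) = 6+12i

DFT(3x + 3y) = 3·X + 3·Y = [0, 6-12i, 12, 6+12i]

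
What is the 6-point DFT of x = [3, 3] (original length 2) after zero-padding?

Original 2-point DFT: [6, 0]
Zero-padded 6-point DFT provides frequency interpolation.

DFT_6([x, 0, ...]) = [6, 4.5000-2.5981i, 1.5000-2.5981i, 0, 1.5000+2.5981i, 4.5000+2.5981i]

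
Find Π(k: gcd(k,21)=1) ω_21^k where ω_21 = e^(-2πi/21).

The primitive 21st roots of unity are ω_21^k for k coprime to 21: k ∈ {1, 2, 4, 5, 8, 10, 11, 13, 16, 17, 19, 20}
Their product equals the constant term of the cyclotomic polynomial Φ_21(x) up to sign.
For n ≥ 3, the product of all primitive nth roots of unity is 1. (For n=1 it is 1; for n=2 it is -1.)

1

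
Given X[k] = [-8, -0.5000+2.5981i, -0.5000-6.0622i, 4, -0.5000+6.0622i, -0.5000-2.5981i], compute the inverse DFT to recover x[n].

x[n] = (1/6) Σ(k=0 to 5) X[k] · e^(2πikn/6)

Computing each x[n]:
x[0] = -1
x[1] = -1
x[2] = -3
x[3] = -2
x[4] = 2
x[5] = -3

x = [-1, -1, -3, -2, 2, -3]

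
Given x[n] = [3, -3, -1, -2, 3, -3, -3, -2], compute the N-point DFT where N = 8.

X[k] = Σ(n=0 to 7) x[n] · ω_8^(nk)
where ω_8 = e^(-2πi/8)

Computing each X[k]:
X[0] = -8
X[1] = -2i
X[2] = 10+2i
X[3] = 2i
X[4] = 12
X[5] = -2i
X[6] = 10-2i
X[7] = 2i

X = [-8, -2i, 10+2i, 2i, 12, -2i, 10-2i, 2i]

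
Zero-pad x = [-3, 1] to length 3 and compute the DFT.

Original 2-point DFT: [-2, -4]
Zero-padded 3-point DFT provides frequency interpolation.

DFT_3([x, 0, ...]) = [-2, -3.5000-0.8660i, -3.5000+0.8660i]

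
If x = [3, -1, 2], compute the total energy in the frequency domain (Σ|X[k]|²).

Parseval: Σ|x[n]|² = (1/N)Σ|X[k]|², so Σ|X[k]|² = N·Σ|x[n]|² = 3·14.0000

Σ|X[k]|² = N·Σ|x[n]|² = 3·14.0000 = 42.0000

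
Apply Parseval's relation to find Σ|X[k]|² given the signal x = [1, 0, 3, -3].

Parseval: Σ|x[n]|² = (1/N)Σ|X[k]|², so Σ|X[k]|² = N·Σ|x[n]|² = 4·19.0000

Σ|X[k]|² = N·Σ|x[n]|² = 4·19.0000 = 76.0000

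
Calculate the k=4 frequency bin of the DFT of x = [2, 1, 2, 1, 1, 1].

X[4] = Σ(n=0 to 5) x[n] · ω_6^(4n) where ω_6 = e^(-2πi/6)
= (2)·ω_6^0 + (1)·ω_6^4 + (2)·ω_6^8 + (1)·ω_6^12 + (1)·ω_6^16 + (1)·ω_6^20

X[4] = 0.5000-0.8660i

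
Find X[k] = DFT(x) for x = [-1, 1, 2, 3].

X[k] = Σ(n=0 to 3) x[n] · ω_4^(nk)
where ω_4 = e^(-2πi/4)

Computing each X[k]:
X[0] = 5
X[1] = -3+2i
X[2] = -3
X[3] = -3-2i

X = [5, -3+2i, -3, -3-2i]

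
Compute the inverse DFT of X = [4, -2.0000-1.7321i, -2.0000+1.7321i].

x[n] = (1/3) Σ(k=0 to 2) X[k] · e^(2πikn/3)

Computing each x[n]:
x[0] = 0
x[1] = 3
x[2] = 1

x = [0, 3, 1]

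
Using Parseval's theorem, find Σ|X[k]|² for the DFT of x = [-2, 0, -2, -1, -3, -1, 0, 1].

Parseval: Σ|x[n]|² = (1/N)Σ|X[k]|², so Σ|X[k]|² = N·Σ|x[n]|² = 8·20.0000

Σ|X[k]|² = N·Σ|x[n]|² = 8·20.0000 = 160.0000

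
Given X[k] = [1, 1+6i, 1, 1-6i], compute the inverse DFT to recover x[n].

x[n] = (1/4) Σ(k=0 to 3) X[k] · e^(2πikn/4)

Computing each x[n]:
x[0] = 1
x[1] = -3
x[2] = 0
x[3] = 3

x = [1, -3, 0, 3]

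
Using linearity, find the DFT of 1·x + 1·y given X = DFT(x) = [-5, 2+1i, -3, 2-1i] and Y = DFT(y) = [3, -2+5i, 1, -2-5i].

By linearity: DFT(1x + 1y) = 1·DFT(x) + 1·DFT(y)
= 1·[-5, 2+1i, -3, 2-1i] + 1·[3, -2+5i, 1, -2-5i]

Computing element-wise:
Z[0] = 1·(-5) + 1·(3) = -2
Z[1] = 1·(2+1i) + 1·(-2+5i) = 6i
Z[2] = 1·(-3) + 1·(1) = -2
Z[3] = 1·(2-1i) + 1·(-2-5i) = -6i

DFT(1x + 1y) = 1·X + 1·Y = [-2, 6i, -2, -6i]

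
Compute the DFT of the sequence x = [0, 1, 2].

X[k] = Σ(n=0 to 2) x[n] · ω_3^(nk)
where ω_3 = e^(-2πi/3)

Computing each X[k]:
X[0] = 3
X[1] = -1.5000+0.8660i
X[2] = -1.5000-0.8660i

X = [3, -1.5000+0.8660i, -1.5000-0.8660i]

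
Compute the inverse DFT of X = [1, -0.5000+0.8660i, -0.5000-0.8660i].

x[n] = (1/3) Σ(k=0 to 2) X[k] · e^(2πikn/3)

Computing each x[n]:
x[0] = 0
x[1] = 0
x[2] = 1

x = [0, 0, 1]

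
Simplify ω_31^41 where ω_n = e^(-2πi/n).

Since ω_31^31 = 1, powers reduce modulo 31.
41 mod 31 = 10
So ω_31^41 = ω_31^10 = e^(-2πi·10/31)

ω_31^41 = ω_31^10 = -0.4404-0.8978i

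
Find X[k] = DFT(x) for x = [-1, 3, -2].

X[k] = Σ(n=0 to 2) x[n] · ω_3^(nk)
where ω_3 = e^(-2πi/3)

Computing each X[k]:
X[0] = 0
X[1] = -1.5000-4.3301i
X[2] = -1.5000+4.3301i

X = [0, -1.5000-4.3301i, -1.5000+4.3301i]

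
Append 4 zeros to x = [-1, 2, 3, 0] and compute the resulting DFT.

Original 4-point DFT: [4, -4-2i, 0, -4+2i]
Zero-padded 8-point DFT provides frequency interpolation.

DFT_8([x, 0, ...]) = [4, 0.4142-4.4142i, -4-2i, -2.4142+1.5858i, 0, -2.4142-1.5858i, -4+2i, 0.4142+4.4142i]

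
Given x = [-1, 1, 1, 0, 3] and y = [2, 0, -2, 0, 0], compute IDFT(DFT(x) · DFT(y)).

(x ⊛ y)[n] = Σ(m=0 to 4) x[m] · y[(n-m) mod 5]

Computing each output sample:
(x ⊛ y)[0] = -2
(x ⊛ y)[1] = -4
(x ⊛ y)[2] = 4
(x ⊛ y)[3] = -2
(x ⊛ y)[4] = 4

x ⊛ y = [-2, -4, 4, -2, 4]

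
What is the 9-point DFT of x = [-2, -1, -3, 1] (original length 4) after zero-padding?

Original 4-point DFT: [-5, 1+2i, -5, 1-2i]
Zero-padded 9-point DFT provides frequency interpolation.

DFT_9([x, 0, ...]) = [-5, -3.7870+2.7312i, 0.1454+2.8769i, 1.0000-1.7321i, -3.8584-2.4524i, -3.8584+2.4524i, 1.0000+1.7321i, 0.1454-2.8769i, -3.7870-2.7312i]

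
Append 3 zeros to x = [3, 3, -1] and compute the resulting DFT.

Original 3-point DFT: [5, 2.0000-3.4641i, 2.0000+3.4641i]
Zero-padded 6-point DFT provides frequency interpolation.

DFT_6([x, 0, ...]) = [5, 5.0000-1.7321i, 2.0000-3.4641i, -1, 2.0000+3.4641i, 5.0000+1.7321i]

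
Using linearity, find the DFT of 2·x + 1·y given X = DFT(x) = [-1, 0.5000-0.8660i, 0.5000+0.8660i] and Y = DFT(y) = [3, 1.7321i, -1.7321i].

By linearity: DFT(2x + 1y) = 2·DFT(x) + 1·DFT(y)
= 2·[-1, 0.5000-0.8660i, 0.5000+0.8660i] + 1·[3, 1.7321i, -1.7321i]

Computing element-wise:
Z[0] = 2·(-1) + 1·(3) = 1
Z[1] = 2·(0.5000-0.8660i) + 1·(1.7321i) = 1.0000+0.0001i
Z[2] = 2·(0.5000+0.8660i) + 1·(-1.7321i) = 1.0000-0.0001i

DFT(2x + 1y) = 2·X + 1·Y = [1, 1.0000+0.0001i, 1.0000-0.0001i]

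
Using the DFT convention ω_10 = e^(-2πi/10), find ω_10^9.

ω_10^9 = e^(-2πi·9/10)
= cos(-2π·9/10) + i·sin(-2π·9/10)
= cos(-18π/10) + i·sin(-18π/10)

ω_10^9 = cos(-18π/10) + i·sin(-18π/10) = 0.8090+0.5878i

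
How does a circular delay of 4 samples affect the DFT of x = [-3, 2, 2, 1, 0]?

Time shift by 4: X_shifted[k] = ω_5^(4k) · X[k]
Shifted x = [2, 2, 1, 0, -3]

DFT(x[n-4]) = [2, 0.8820-5.3431i, 3.1180-1.9879i, 3.1180+1.9879i, 0.8820+5.3431i]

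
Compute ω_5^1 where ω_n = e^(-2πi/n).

ω_5^1 = e^(-2πi·1/5)
= cos(-2π·1/5) + i·sin(-2π·1/5)
= cos(-2π/5) + i·sin(-2π/5)

ω_5^1 = cos(-2π/5) + i·sin(-2π/5) = 0.3090-0.9511i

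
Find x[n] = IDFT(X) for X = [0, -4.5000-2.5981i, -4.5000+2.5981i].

x[n] = (1/3) Σ(k=0 to 2) X[k] · e^(2πikn/3)

Computing each x[n]:
x[0] = -3
x[1] = 3
x[2] = 0

x = [-3, 3, 0]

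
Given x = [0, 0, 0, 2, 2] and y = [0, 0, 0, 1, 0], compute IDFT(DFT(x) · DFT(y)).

(x ⊛ y)[n] = Σ(m=0 to 4) x[m] · y[(n-m) mod 5]

Computing each output sample:
(x ⊛ y)[0] = 0
(x ⊛ y)[1] = 2
(x ⊛ y)[2] = 2
(x ⊛ y)[3] = 0
(x ⊛ y)[4] = 0

x ⊛ y = [0, 2, 2, 0, 0]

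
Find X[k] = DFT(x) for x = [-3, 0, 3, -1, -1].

X[k] = Σ(n=0 to 4) x[n] · ω_5^(nk)
where ω_5 = e^(-2πi/5)

Computing each X[k]:
X[0] = -2
X[1] = -4.9271-3.3022i
X[2] = -1.5729+3.2164i
X[3] = -1.5729-3.2164i
X[4] = -4.9271+3.3022i

X = [-2, -4.9271-3.3022i, -1.5729+3.2164i, -1.5729-3.2164i, -4.9271+3.3022i]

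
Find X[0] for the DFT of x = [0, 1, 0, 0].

X[0] = Σ(n=0 to 3) x[n] · ω_4^0 = Σ x[n]
= (0) + (1) + (0) + (0)

X[0] = 1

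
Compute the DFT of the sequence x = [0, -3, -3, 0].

X[k] = Σ(n=0 to 3) x[n] · ω_4^(nk)
where ω_4 = e^(-2πi/4)

Computing each X[k]:
X[0] = -6
X[1] = 3+3i
X[2] = 0
X[3] = 3-3i

X = [-6, 3+3i, 0, 3-3i]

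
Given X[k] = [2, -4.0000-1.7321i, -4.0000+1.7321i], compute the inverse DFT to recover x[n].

x[n] = (1/3) Σ(k=0 to 2) X[k] · e^(2πikn/3)

Computing each x[n]:
x[0] = -2
x[1] = 3
x[2] = 1

x = [-2, 3, 1]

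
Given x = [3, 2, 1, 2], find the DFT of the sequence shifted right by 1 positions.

Time shift by 1: X_shifted[k] = ω_4^(1k) · X[k]
Shifted x = [2, 3, 2, 1]

DFT(x[n-1]) = [8, -2i, 0, 2i]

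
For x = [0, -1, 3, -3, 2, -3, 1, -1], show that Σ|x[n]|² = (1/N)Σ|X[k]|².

Time domain:
Σ|x[n]|² = |0|² + |-1|² + |3|² + |-3|² + |2|² + |-3|² + |1|² + |-1|² = 34.0000

Frequency domain:
(1/8)Σ|X[k]|² = (1/8)(|-2|² + |0.8284-2.0000i|² + |-2|² + |-4.8284+2.0000i|² + |14|² + |-4.8284-2.0000i|² + |-2|² + |0.8284+2.0000i|²) = (1/8)·272.0000 = 34.0000

Both sides agree, confirming Parseval's theorem.

Σ|x[n]|² = (1/N)Σ|X[k]|² = 34.0000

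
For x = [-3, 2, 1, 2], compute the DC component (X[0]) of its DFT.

X[0] = Σ(n=0 to 3) x[n] · ω_4^0 = Σ x[n]
= (-3) + (2) + (1) + (2)

X[0] = 2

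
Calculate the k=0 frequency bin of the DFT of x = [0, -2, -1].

X[0] = Σ(n=0 to 2) x[n] · ω_3^0 = Σ x[n]
= (0) + (-2) + (-1)

X[0] = -3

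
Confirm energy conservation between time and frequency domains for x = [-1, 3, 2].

Time domain:
Σ|x[n]|² = |-1|² + |3|² + |2|² = 14.0000

Frequency domain:
(1/3)Σ|X[k]|² = (1/3)(|4|² + |-3.5000-0.8660i|² + |-3.5000+0.8660i|²) = (1/3)·42.0000 = 14.0000

Both sides agree, confirming Parseval's theorem.

Σ|x[n]|² = (1/N)Σ|X[k]|² = 14.0000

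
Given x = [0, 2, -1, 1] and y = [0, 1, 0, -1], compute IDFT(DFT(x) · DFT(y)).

(x ⊛ y)[n] = Σ(m=0 to 3) x[m] · y[(n-m) mod 4]

Computing each output sample:
(x ⊛ y)[0] = -1
(x ⊛ y)[1] = 1
(x ⊛ y)[2] = 1
(x ⊛ y)[3] = -1

x ⊛ y = [-1, 1, 1, -1]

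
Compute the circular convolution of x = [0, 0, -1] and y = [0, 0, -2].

(x ⊛ y)[n] = Σ(m=0 to 2) x[m] · y[(n-m) mod 3]

Computing each output sample:
(x ⊛ y)[0] = 0
(x ⊛ y)[1] = 2
(x ⊛ y)[2] = 0

x ⊛ y = [0, 2, 0]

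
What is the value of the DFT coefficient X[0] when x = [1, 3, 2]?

X[0] = Σ(n=0 to 2) x[n] · ω_3^0 = Σ x[n]
= (1) + (3) + (2)

X[0] = 6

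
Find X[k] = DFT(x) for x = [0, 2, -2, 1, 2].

X[k] = Σ(n=0 to 4) x[n] · ω_5^(nk)
where ω_5 = e^(-2πi/5)

Computing each X[k]:
X[0] = 3
X[1] = 2.0451+1.7634i
X[2] = -3.5451-2.8532i
X[3] = -3.5451+2.8532i
X[4] = 2.0451-1.7634i

X = [3, 2.0451+1.7634i, -3.5451-2.8532i, -3.5451+2.8532i, 2.0451-1.7634i]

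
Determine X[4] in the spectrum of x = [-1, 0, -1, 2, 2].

X[4] = Σ(n=0 to 4) x[n] · ω_5^(4n) where ω_5 = e^(-2πi/5)
= (-1)·ω_5^0 + (0)·ω_5^4 + (-1)·ω_5^8 + (2)·ω_5^12 + (2)·ω_5^16

X[4] = -1.1910-3.6655i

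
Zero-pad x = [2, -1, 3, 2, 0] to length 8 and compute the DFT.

Original 5-point DFT: [6, -2.3541+0.3633i, 4.3541+1.5388i, 4.3541-1.5388i, -2.3541-0.3633i]
Zero-padded 8-point DFT provides frequency interpolation.

DFT_8([x, 0, ...]) = [6, -0.1213-3.7071i, -1+3i, 4.1213+2.2929i, 4, 4.1213-2.2929i, -1-3i, -0.1213+3.7071i]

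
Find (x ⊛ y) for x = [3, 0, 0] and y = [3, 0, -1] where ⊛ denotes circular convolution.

(x ⊛ y)[n] = Σ(m=0 to 2) x[m] · y[(n-m) mod 3]

Computing each output sample:
(x ⊛ y)[0] = 9
(x ⊛ y)[1] = 0
(x ⊛ y)[2] = -3

x ⊛ y = [9, 0, -3]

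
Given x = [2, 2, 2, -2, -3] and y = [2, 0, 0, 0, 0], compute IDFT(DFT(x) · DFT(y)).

(x ⊛ y)[n] = Σ(m=0 to 4) x[m] · y[(n-m) mod 5]

Computing each output sample:
(x ⊛ y)[0] = 4
(x ⊛ y)[1] = 4
(x ⊛ y)[2] = 4
(x ⊛ y)[3] = -4
(x ⊛ y)[4] = -6

x ⊛ y = [4, 4, 4, -4, -6]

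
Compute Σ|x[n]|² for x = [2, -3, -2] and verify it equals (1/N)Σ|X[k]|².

Time domain:
Σ|x[n]|² = |2|² + |-3|² + |-2|² = 17.0000

Frequency domain:
(1/3)Σ|X[k]|² = (1/3)(|-3|² + |4.5000+0.8660i|² + |4.5000-0.8660i|²) = (1/3)·51.0000 = 17.0000

Both sides agree, confirming Parseval's theorem.

Σ|x[n]|² = (1/N)Σ|X[k]|² = 17.0000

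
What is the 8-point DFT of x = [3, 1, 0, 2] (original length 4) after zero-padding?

Original 4-point DFT: [6, 3+1i, 0, 3-1i]
Zero-padded 8-point DFT provides frequency interpolation.

DFT_8([x, 0, ...]) = [6, 2.2929-2.1213i, 3+1i, 3.7071-2.1213i, 0, 3.7071+2.1213i, 3-1i, 2.2929+2.1213i]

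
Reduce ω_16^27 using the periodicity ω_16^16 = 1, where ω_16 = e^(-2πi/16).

Since ω_16^16 = 1, powers reduce modulo 16.
27 mod 16 = 11
So ω_16^27 = ω_16^11 = e^(-2πi·11/16)

ω_16^27 = ω_16^11 = -0.3827+0.9239i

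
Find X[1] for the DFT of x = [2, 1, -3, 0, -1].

X[1] = Σ(n=0 to 4) x[n] · ω_5^(1n) where ω_5 = e^(-2πi/5)
= (2)·ω_5^0 + (1)·ω_5^1 + (-3)·ω_5^2 + (0)·ω_5^3 + (-1)·ω_5^4

X[1] = 4.4271-0.1388i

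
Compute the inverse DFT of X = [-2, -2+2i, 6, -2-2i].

x[n] = (1/4) Σ(k=0 to 3) X[k] · e^(2πikn/4)

Computing each x[n]:
x[0] = 0
x[1] = -3
x[2] = 2
x[3] = -1

x = [0, -3, 2, -1]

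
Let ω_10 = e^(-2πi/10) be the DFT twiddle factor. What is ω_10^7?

ω_10^7 = e^(-2πi·7/10)
= cos(-2π·7/10) + i·sin(-2π·7/10)
= cos(-14π/10) + i·sin(-14π/10)

ω_10^7 = cos(-14π/10) + i·sin(-14π/10) = -0.3090+0.9511i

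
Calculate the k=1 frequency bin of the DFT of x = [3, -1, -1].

X[1] = Σ(n=0 to 2) x[n] · ω_3^(1n) where ω_3 = e^(-2πi/3)
= (3)·ω_3^0 + (-1)·ω_3^1 + (-1)·ω_3^2

X[1] = 4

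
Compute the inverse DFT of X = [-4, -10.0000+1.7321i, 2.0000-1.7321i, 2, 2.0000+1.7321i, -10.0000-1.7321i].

x[n] = (1/6) Σ(k=0 to 5) X[k] · e^(2πikn/6)

Computing each x[n]:
x[0] = -3
x[1] = -3
x[2] = 0
x[3] = 3
x[4] = 2
x[5] = -3

x = [-3, -3, 0, 3, 2, -3]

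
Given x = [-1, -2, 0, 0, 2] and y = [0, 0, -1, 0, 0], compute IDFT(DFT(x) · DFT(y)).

(x ⊛ y)[n] = Σ(m=0 to 4) x[m] · y[(n-m) mod 5]

Computing each output sample:
(x ⊛ y)[0] = 0
(x ⊛ y)[1] = -2
(x ⊛ y)[2] = 1
(x ⊛ y)[3] = 2
(x ⊛ y)[4] = 0

x ⊛ y = [0, -2, 1, 2, 0]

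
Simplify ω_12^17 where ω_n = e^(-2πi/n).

Since ω_12^12 = 1, powers reduce modulo 12.
17 mod 12 = 5
So ω_12^17 = ω_12^5 = e^(-2πi·5/12)

ω_12^17 = ω_12^5 = -0.8660-0.5000i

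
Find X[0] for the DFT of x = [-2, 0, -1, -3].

X[0] = Σ(n=0 to 3) x[n] · ω_4^0 = Σ x[n]
= (-2) + (0) + (-1) + (-3)

X[0] = -6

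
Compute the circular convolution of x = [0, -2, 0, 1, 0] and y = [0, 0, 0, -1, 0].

(x ⊛ y)[n] = Σ(m=0 to 4) x[m] · y[(n-m) mod 5]

Computing each output sample:
(x ⊛ y)[0] = 0
(x ⊛ y)[1] = -1
(x ⊛ y)[2] = 0
(x ⊛ y)[3] = 0
(x ⊛ y)[4] = 2

x ⊛ y = [0, -1, 0, 0, 2]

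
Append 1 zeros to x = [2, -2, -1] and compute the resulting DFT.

Original 3-point DFT: [-1, 3.5000+0.8660i, 3.5000-0.8660i]
Zero-padded 4-point DFT provides frequency interpolation.

DFT_4([x, 0, ...]) = [-1, 3+2i, 3, 3-2i]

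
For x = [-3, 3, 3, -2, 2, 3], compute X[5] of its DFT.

X[5] = Σ(n=0 to 5) x[n] · ω_6^(5n) where ω_6 = e^(-2πi/6)
= (-3)·ω_6^0 + (3)·ω_6^5 + (3)·ω_6^10 + (-2)·ω_6^15 + (2)·ω_6^20 + (3)·ω_6^25

X[5] = -0.5000+0.8660i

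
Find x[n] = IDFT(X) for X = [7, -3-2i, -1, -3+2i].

x[n] = (1/4) Σ(k=0 to 3) X[k] · e^(2πikn/4)

Computing each x[n]:
x[0] = 0
x[1] = 3
x[2] = 3
x[3] = 1

x = [0, 3, 3, 1]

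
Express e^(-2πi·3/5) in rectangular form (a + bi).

ω_5^3 = e^(-2πi·3/5)
= cos(-2π·3/5) + i·sin(-2π·3/5)
= cos(-6π/5) + i·sin(-6π/5)

ω_5^3 = cos(-6π/5) + i·sin(-6π/5) = -0.8090+0.5878i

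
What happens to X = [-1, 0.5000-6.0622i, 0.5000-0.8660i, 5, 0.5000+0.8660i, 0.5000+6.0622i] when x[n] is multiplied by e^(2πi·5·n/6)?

Modulation property: DFT(ω_6^(-5n)·x[n]) = X[(k-5) mod 6], so circularly shift X by 5 positions.

X[k-5] = [0.5000-6.0622i, 0.5000-0.8660i, 5, 0.5000+0.8660i, 0.5000+6.0622i, -1]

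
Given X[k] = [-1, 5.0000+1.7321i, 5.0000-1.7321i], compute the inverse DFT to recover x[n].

x[n] = (1/3) Σ(k=0 to 2) X[k] · e^(2πikn/3)

Computing each x[n]:
x[0] = 3
x[1] = -3
x[2] = -1

x = [3, -3, -1]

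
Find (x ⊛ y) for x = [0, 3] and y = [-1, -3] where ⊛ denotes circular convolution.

(x ⊛ y)[n] = Σ(m=0 to 1) x[m] · y[(n-m) mod 2]

Computing each output sample:
(x ⊛ y)[0] = -9
(x ⊛ y)[1] = -3

x ⊛ y = [-9, -3]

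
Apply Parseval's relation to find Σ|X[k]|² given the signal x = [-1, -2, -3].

Parseval: Σ|x[n]|² = (1/N)Σ|X[k]|², so Σ|X[k]|² = N·Σ|x[n]|² = 3·14.0000

Σ|X[k]|² = N·Σ|x[n]|² = 3·14.0000 = 42.0000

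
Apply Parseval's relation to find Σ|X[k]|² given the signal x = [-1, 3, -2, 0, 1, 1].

Parseval: Σ|x[n]|² = (1/N)Σ|X[k]|², so Σ|X[k]|² = N·Σ|x[n]|² = 6·16.0000

Σ|X[k]|² = N·Σ|x[n]|² = 6·16.0000 = 96.0000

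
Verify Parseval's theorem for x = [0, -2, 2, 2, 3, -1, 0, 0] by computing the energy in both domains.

Time domain:
Σ|x[n]|² = |0|² + |-2|² + |2|² + |2|² + |3|² + |-1|² + |0|² + |0|² = 22.0000

Frequency domain:
(1/8)Σ|X[k]|² = (1/8)(|4|² + |-5.1213-2.7071i|² + |1+5i|² + |-0.8787+1.2929i|² + |6|² + |-0.8787-1.2929i|² + |1-5i|² + |-5.1213+2.7071i|²) = (1/8)·176.0000 = 22.0000

Both sides agree, confirming Parseval's theorem.

Σ|x[n]|² = (1/N)Σ|X[k]|² = 22.0000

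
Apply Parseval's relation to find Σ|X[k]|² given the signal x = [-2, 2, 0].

Parseval: Σ|x[n]|² = (1/N)Σ|X[k]|², so Σ|X[k]|² = N·Σ|x[n]|² = 3·8.0000

Σ|X[k]|² = N·Σ|x[n]|² = 3·8.0000 = 24.0000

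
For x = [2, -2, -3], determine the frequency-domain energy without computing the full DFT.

Parseval: Σ|x[n]|² = (1/N)Σ|X[k]|², so Σ|X[k]|² = N·Σ|x[n]|² = 3·17.0000

Σ|X[k]|² = N·Σ|x[n]|² = 3·17.0000 = 51.0000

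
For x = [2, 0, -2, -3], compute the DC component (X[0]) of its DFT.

X[0] = Σ(n=0 to 3) x[n] · ω_4^0 = Σ x[n]
= (2) + (0) + (-2) + (-3)

X[0] = -3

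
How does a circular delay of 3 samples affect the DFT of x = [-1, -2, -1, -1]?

Time shift by 3: X_shifted[k] = ω_4^(3k) · X[k]
Shifted x = [-2, -1, -1, -1]

DFT(x[n-3]) = [-5, -1, -1, -1]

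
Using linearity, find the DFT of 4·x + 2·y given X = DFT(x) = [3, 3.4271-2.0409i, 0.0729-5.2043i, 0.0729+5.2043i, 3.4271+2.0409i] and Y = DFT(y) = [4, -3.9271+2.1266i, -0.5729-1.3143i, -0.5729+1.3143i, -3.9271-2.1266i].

By linearity: DFT(4x + 2y) = 4·DFT(x) + 2·DFT(y)
= 4·[3, 3.4271-2.0409i, 0.0729-5.2043i, 0.0729+5.2043i, 3.4271+2.0409i] + 2·[4, -3.9271+2.1266i, -0.5729-1.3143i, -0.5729+1.3143i, -3.9271-2.1266i]

Computing element-wise:
Z[0] = 4·(3) + 2·(4) = 20
Z[1] = 4·(3.4271-2.0409i) + 2·(-3.9271+2.1266i) = 5.8542-3.9104i
Z[2] = 4·(0.0729-5.2043i) + 2·(-0.5729-1.3143i) = -0.8542-23.4458i
Z[3] = 4·(0.0729+5.2043i) + 2·(-0.5729+1.3143i) = -0.8542+23.4458i
Z[4] = 4·(3.4271+2.0409i) + 2·(-3.9271-2.1266i) = 5.8542+3.9104i

DFT(4x + 2y) = 4·X + 2·Y = [20, 5.8542-3.9104i, -0.8542-23.4458i, -0.8542+23.4458i, 5.8542+3.9104i]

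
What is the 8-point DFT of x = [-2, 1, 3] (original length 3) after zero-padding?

Original 3-point DFT: [2, -4.0000+1.7321i, -4.0000-1.7321i]
Zero-padded 8-point DFT provides frequency interpolation.

DFT_8([x, 0, ...]) = [2, -1.2929-3.7071i, -5-1i, -2.7071+2.2929i, 0, -2.7071-2.2929i, -5+1i, -1.2929+3.7071i]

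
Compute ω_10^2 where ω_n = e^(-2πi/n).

ω_10^2 = e^(-2πi·2/10)
= cos(-2π·2/10) + i·sin(-2π·2/10)
= cos(-4π/10) + i·sin(-4π/10)

ω_10^2 = cos(-4π/10) + i·sin(-4π/10) = 0.3090-0.9511i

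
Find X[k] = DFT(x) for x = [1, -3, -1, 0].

X[k] = Σ(n=0 to 3) x[n] · ω_4^(nk)
where ω_4 = e^(-2πi/4)

Computing each X[k]:
X[0] = -3
X[1] = 2+3i
X[2] = 3
X[3] = 2-3i

X = [-3, 2+3i, 3, 2-3i]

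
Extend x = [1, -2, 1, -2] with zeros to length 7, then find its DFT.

Original 4-point DFT: [-2, 0, 6, 0]
Zero-padded 7-point DFT provides frequency interpolation.

DFT_7([x, 0, ...]) = [-2, 1.3324+1.4565i, -0.7029+0.8201i, 3.8705+3.5995i, 3.8705-3.5995i, -0.7029-0.8201i, 1.3324-1.4565i]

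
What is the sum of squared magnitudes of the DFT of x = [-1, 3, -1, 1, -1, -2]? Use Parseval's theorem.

Parseval: Σ|x[n]|² = (1/N)Σ|X[k]|², so Σ|X[k]|² = N·Σ|x[n]|² = 6·17.0000

Σ|X[k]|² = N·Σ|x[n]|² = 6·17.0000 = 102.0000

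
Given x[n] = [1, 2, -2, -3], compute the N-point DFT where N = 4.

X[k] = Σ(n=0 to 3) x[n] · ω_4^(nk)
where ω_4 = e^(-2πi/4)

Computing each X[k]:
X[0] = -2
X[1] = 3-5i
X[2] = 0
X[3] = 3+5i

X = [-2, 3-5i, 0, 3+5i]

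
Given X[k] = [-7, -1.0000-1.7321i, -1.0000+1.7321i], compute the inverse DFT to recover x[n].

x[n] = (1/3) Σ(k=0 to 2) X[k] · e^(2πikn/3)

Computing each x[n]:
x[0] = -3
x[1] = -1
x[2] = -3

x = [-3, -1, -3]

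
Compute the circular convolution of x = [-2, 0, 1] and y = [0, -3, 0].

(x ⊛ y)[n] = Σ(m=0 to 2) x[m] · y[(n-m) mod 3]

Computing each output sample:
(x ⊛ y)[0] = -3
(x ⊛ y)[1] = 6
(x ⊛ y)[2] = 0

x ⊛ y = [-3, 6, 0]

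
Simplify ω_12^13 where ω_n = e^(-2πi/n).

Since ω_12^12 = 1, powers reduce modulo 12.
13 mod 12 = 1
So ω_12^13 = ω_12^1 = e^(-2πi·1/12)

ω_12^13 = ω_12^1 = 0.8660-0.5000i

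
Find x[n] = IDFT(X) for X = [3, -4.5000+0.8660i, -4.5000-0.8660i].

x[n] = (1/3) Σ(k=0 to 2) X[k] · e^(2πikn/3)

Computing each x[n]:
x[0] = -2
x[1] = 2
x[2] = 3

x = [-2, 2, 3]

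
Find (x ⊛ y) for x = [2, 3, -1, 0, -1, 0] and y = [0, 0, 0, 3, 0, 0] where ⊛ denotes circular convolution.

(x ⊛ y)[n] = Σ(m=0 to 5) x[m] · y[(n-m) mod 6]

Computing each output sample:
(x ⊛ y)[0] = 0
(x ⊛ y)[1] = -3
(x ⊛ y)[2] = 0
(x ⊛ y)[3] = 6
(x ⊛ y)[4] = 9
(x ⊛ y)[5] = -3

x ⊛ y = [0, -3, 0, 6, 9, -3]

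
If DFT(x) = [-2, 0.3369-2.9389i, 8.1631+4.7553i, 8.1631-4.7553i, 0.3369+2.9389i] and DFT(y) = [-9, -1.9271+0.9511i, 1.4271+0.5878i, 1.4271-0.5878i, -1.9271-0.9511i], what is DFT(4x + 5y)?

By linearity: DFT(4x + 5y) = 4·DFT(x) + 5·DFT(y)
= 4·[-2, 0.3369-2.9389i, 8.1631+4.7553i, 8.1631-4.7553i, 0.3369+2.9389i] + 5·[-9, -1.9271+0.9511i, 1.4271+0.5878i, 1.4271-0.5878i, -1.9271-0.9511i]

Computing element-wise:
Z[0] = 4·(-2) + 5·(-9) = -53
Z[1] = 4·(0.3369-2.9389i) + 5·(-1.9271+0.9511i) = -8.2879-7.0001i
Z[2] = 4·(8.1631+4.7553i) + 5·(1.4271+0.5878i) = 39.7879+21.9602i
Z[3] = 4·(8.1631-4.7553i) + 5·(1.4271-0.5878i) = 39.7879-21.9602i
Z[4] = 4·(0.3369+2.9389i) + 5·(-1.9271-0.9511i) = -8.2879+7.0001i

DFT(4x + 5y) = 4·X + 5·Y = [-53, -8.2879-7.0001i, 39.7879+21.9602i, 39.7879-21.9602i, -8.2879+7.0001i]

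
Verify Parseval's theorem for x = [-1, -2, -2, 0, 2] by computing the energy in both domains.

Time domain:
Σ|x[n]|² = |-1|² + |-2|² + |-2|² + |0|² + |2|² = 13.0000

Frequency domain:
(1/5)Σ|X[k]|² = (1/5)(|-3|² + |0.6180+4.9798i|² + |-1.6180+0.4490i|² + |-1.6180-0.4490i|² + |0.6180-4.9798i|²) = (1/5)·65.0000 = 13.0000

Both sides agree, confirming Parseval's theorem.

Σ|x[n]|² = (1/N)Σ|X[k]|² = 13.0000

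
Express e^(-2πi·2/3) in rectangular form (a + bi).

ω_3^2 = e^(-2πi·2/3)
= cos(-2π·2/3) + i·sin(-2π·2/3)
= cos(-4π/3) + i·sin(-4π/3)

ω_3^2 = cos(-4π/3) + i·sin(-4π/3) = -0.5000+0.8660i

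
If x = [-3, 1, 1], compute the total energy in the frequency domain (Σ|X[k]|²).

Parseval: Σ|x[n]|² = (1/N)Σ|X[k]|², so Σ|X[k]|² = N·Σ|x[n]|² = 3·11.0000

Σ|X[k]|² = N·Σ|x[n]|² = 3·11.0000 = 33.0000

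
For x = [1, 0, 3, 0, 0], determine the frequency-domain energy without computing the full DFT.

Parseval: Σ|x[n]|² = (1/N)Σ|X[k]|², so Σ|X[k]|² = N·Σ|x[n]|² = 5·10.0000

Σ|X[k]|² = N·Σ|x[n]|² = 5·10.0000 = 50.0000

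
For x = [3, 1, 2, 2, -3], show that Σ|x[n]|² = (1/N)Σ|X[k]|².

Time domain:
Σ|x[n]|² = |3|² + |1|² + |2|² + |2|² + |-3|² = 27.0000

Frequency domain:
(1/5)Σ|X[k]|² = (1/5)(|5|² + |-0.8541-3.8042i|² + |5.8541-2.3511i|² + |5.8541+2.3511i|² + |-0.8541+3.8042i|²) = (1/5)·135.0000 = 27.0000

Both sides agree, confirming Parseval's theorem.

Σ|x[n]|² = (1/N)Σ|X[k]|² = 27.0000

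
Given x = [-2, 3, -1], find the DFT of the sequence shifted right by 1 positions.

Time shift by 1: X_shifted[k] = ω_3^(1k) · X[k]
Shifted x = [-1, -2, 3]

DFT(x[n-1]) = [0, -1.5000+4.3301i, -1.5000-4.3301i]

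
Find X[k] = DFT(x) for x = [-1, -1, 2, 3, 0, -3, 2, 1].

X[k] = Σ(n=0 to 7) x[n] · ω_8^(nk)
where ω_8 = e^(-2πi/8)

Computing each X[k]:
X[0] = 3
X[1] = -1.0000-2.8284i
X[2] = -5+8i
X[3] = -1.0000-2.8284i
X[4] = 3
X[5] = -1.0000+2.8284i
X[6] = -5-8i
X[7] = -1.0000+2.8284i

X = [3, -1.0000-2.8284i, -5+8i, -1.0000-2.8284i, 3, -1.0000+2.8284i, -5-8i, -1.0000+2.8284i]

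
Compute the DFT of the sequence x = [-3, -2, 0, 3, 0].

X[k] = Σ(n=0 to 4) x[n] · ω_5^(nk)
where ω_5 = e^(-2πi/5)

Computing each X[k]:
X[0] = -2
X[1] = -6.0451+3.6655i
X[2] = -0.4549-1.6776i
X[3] = -0.4549+1.6776i
X[4] = -6.0451-3.6655i

X = [-2, -6.0451+3.6655i, -0.4549-1.6776i, -0.4549+1.6776i, -6.0451-3.6655i]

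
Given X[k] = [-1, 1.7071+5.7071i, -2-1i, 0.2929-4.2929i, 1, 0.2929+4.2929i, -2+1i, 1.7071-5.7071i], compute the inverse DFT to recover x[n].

x[n] = (1/8) Σ(k=0 to 7) X[k] · e^(2πikn/8)

Computing each x[n]:
x[0] = 0
x[1] = 0
x[2] = -2
x[3] = -1
x[4] = -1
x[5] = 0
x[6] = 3
x[7] = 0

x = [0, 0, -2, -1, -1, 0, 3, 0]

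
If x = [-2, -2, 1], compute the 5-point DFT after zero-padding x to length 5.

Original 3-point DFT: [-3, -1.5000+2.5981i, -1.5000-2.5981i]
Zero-padded 5-point DFT provides frequency interpolation.

DFT_5([x, 0, ...]) = [-3, -3.4271+1.3143i, -0.0729+2.1266i, -0.0729-2.1266i, -3.4271-1.3143i]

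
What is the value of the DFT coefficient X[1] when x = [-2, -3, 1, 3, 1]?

X[1] = Σ(n=0 to 4) x[n] · ω_5^(1n) where ω_5 = e^(-2πi/5)
= (-2)·ω_5^0 + (-3)·ω_5^1 + (1)·ω_5^2 + (3)·ω_5^3 + (1)·ω_5^4

X[1] = -5.8541+4.9798i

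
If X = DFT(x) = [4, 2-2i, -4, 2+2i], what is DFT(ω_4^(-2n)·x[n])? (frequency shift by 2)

Modulation property: DFT(ω_4^(-2n)·x[n]) = X[(k-2) mod 4], so circularly shift X by 2 positions.

X[k-2] = [-4, 2+2i, 4, 2-2i]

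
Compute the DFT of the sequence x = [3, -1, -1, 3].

X[k] = Σ(n=0 to 3) x[n] · ω_4^(nk)
where ω_4 = e^(-2πi/4)

Computing each X[k]:
X[0] = 4
X[1] = 4+4i
X[2] = 0
X[3] = 4-4i

X = [4, 4+4i, 0, 4-4i]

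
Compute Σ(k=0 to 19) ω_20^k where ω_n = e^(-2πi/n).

Sum of all nth roots of unity equals 0 for n > 1 (geometric series with r ≠ 1).

0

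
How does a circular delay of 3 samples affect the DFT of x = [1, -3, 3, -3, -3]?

Time shift by 3: X_shifted[k] = ω_5^(3k) · X[k]
Shifted x = [3, -3, -3, 1, -3]

DFT(x[n-3]) = [-5, 2.7639+2.3511i, 7.2361-3.8042i, 7.2361+3.8042i, 2.7639-2.3511i]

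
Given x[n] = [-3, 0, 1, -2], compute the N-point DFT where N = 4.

X[k] = Σ(n=0 to 3) x[n] · ω_4^(nk)
where ω_4 = e^(-2πi/4)

Computing each X[k]:
X[0] = -4
X[1] = -4-2i
X[2] = 0
X[3] = -4+2i

X = [-4, -4-2i, 0, -4+2i]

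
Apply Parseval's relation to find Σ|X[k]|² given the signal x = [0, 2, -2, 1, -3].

Parseval: Σ|x[n]|² = (1/N)Σ|X[k]|², so Σ|X[k]|² = N·Σ|x[n]|² = 5·18.0000

Σ|X[k]|² = N·Σ|x[n]|² = 5·18.0000 = 90.0000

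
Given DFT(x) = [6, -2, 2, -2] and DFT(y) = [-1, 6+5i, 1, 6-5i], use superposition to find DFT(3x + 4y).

By linearity: DFT(3x + 4y) = 3·DFT(x) + 4·DFT(y)
= 3·[6, -2, 2, -2] + 4·[-1, 6+5i, 1, 6-5i]

Computing element-wise:
Z[0] = 3·(6) + 4·(-1) = 14
Z[1] = 3·(-2) + 4·(6+5i) = 18+20i
Z[2] = 3·(2) + 4·(1) = 10
Z[3] = 3·(-2) + 4·(6-5i) = 18-20i

DFT(3x + 4y) = 3·X + 4·Y = [14, 18+20i, 10, 18-20i]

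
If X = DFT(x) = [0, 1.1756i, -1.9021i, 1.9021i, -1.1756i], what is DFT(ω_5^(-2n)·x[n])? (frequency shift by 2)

Modulation property: DFT(ω_5^(-2n)·x[n]) = X[(k-2) mod 5], so circularly shift X by 2 positions.

X[k-2] = [1.9021i, -1.1756i, 0, 1.1756i, -1.9021i]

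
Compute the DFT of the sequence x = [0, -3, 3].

X[k] = Σ(n=0 to 2) x[n] · ω_3^(nk)
where ω_3 = e^(-2πi/3)

Computing each X[k]:
X[0] = 0
X[1] = 5.1962i
X[2] = -5.1962i

X = [0, 5.1962i, -5.1962i]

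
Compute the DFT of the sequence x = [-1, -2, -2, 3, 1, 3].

X[k] = Σ(n=0 to 5) x[n] · ω_6^(nk)
where ω_6 = e^(-2πi/6)

Computing each X[k]:
X[0] = 2
X[1] = -3.0000+6.9282i
X[2] = 2.0000+1.7321i
X[3] = -6
X[4] = 2.0000-1.7321i
X[5] = -3.0000-6.9282i

X = [2, -3.0000+6.9282i, 2.0000+1.7321i, -6, 2.0000-1.7321i, -3.0000-6.9282i]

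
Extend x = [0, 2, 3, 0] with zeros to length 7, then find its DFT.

Original 4-point DFT: [5, -3-2i, 1, -3+2i]
Zero-padded 7-point DFT provides frequency interpolation.

DFT_7([x, 0, ...]) = [5, 0.5794-4.4884i, -3.1479-0.6482i, 0.0685+1.4777i, 0.0685-1.4777i, -3.1479+0.6482i, 0.5794+4.4884i]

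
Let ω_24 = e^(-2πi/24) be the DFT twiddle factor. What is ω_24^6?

ω_24^6 = e^(-2πi·6/24)
= cos(-2π·6/24) + i·sin(-2π·6/24)
= cos(-12π/24) + i·sin(-12π/24)

ω_24^6 = cos(-12π/24) + i·sin(-12π/24) = -1i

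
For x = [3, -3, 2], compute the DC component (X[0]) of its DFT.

X[0] = Σ(n=0 to 2) x[n] · ω_3^0 = Σ x[n]
= (3) + (-3) + (2)

X[0] = 2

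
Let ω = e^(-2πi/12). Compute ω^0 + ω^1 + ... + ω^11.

Sum of all nth roots of unity equals 0 for n > 1 (geometric series with r ≠ 1).

0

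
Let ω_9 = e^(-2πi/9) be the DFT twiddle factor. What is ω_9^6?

ω_9^6 = e^(-2πi·6/9)
= cos(-2π·6/9) + i·sin(-2π·6/9)
= cos(-12π/9) + i·sin(-12π/9)

ω_9^6 = cos(-12π/9) + i·sin(-12π/9) = -0.5000+0.8660i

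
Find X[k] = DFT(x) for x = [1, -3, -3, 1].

X[k] = Σ(n=0 to 3) x[n] · ω_4^(nk)
where ω_4 = e^(-2πi/4)

Computing each X[k]:
X[0] = -4
X[1] = 4+4i
X[2] = 0
X[3] = 4-4i

X = [-4, 4+4i, 0, 4-4i]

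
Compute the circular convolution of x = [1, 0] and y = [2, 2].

(x ⊛ y)[n] = Σ(m=0 to 1) x[m] · y[(n-m) mod 2]

Computing each output sample:
(x ⊛ y)[0] = 2
(x ⊛ y)[1] = 2

x ⊛ y = [2, 2]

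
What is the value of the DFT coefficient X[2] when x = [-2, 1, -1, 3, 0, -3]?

X[2] = Σ(n=0 to 5) x[n] · ω_6^(2n) where ω_6 = e^(-2πi/6)
= (-2)·ω_6^0 + (1)·ω_6^2 + (-1)·ω_6^4 + (3)·ω_6^6 + (0)·ω_6^8 + (-3)·ω_6^10

X[2] = 2.5000-4.3301i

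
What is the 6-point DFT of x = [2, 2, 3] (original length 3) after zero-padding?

Original 3-point DFT: [7, -0.5000+0.8660i, -0.5000-0.8660i]
Zero-padded 6-point DFT provides frequency interpolation.

DFT_6([x, 0, ...]) = [7, 1.5000-4.3301i, -0.5000+0.8660i, 3, -0.5000-0.8660i, 1.5000+4.3301i]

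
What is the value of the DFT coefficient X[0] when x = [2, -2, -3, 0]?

X[0] = Σ(n=0 to 3) x[n] · ω_4^0 = Σ x[n]
= (2) + (-2) + (-3) + (0)

X[0] = -3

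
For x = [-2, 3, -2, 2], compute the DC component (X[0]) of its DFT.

X[0] = Σ(n=0 to 3) x[n] · ω_4^0 = Σ x[n]
= (-2) + (3) + (-2) + (2)

X[0] = 1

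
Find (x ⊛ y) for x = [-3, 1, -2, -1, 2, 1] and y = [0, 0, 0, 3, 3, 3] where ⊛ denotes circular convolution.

(x ⊛ y)[n] = Σ(m=0 to 5) x[m] · y[(n-m) mod 6]

Computing each output sample:
(x ⊛ y)[0] = -6
(x ⊛ y)[1] = -3
(x ⊛ y)[2] = 6
(x ⊛ y)[3] = 0
(x ⊛ y)[4] = -3
(x ⊛ y)[5] = -12

x ⊛ y = [-6, -3, 6, 0, -3, -12]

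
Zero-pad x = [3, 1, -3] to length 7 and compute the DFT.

Original 3-point DFT: [1, 4.0000-3.4641i, 4.0000+3.4641i]
Zero-padded 7-point DFT provides frequency interpolation.

DFT_7([x, 0, ...]) = [1, 4.2911+2.1430i, 5.4804-2.2766i, 0.2286-2.7794i, 0.2286+2.7794i, 5.4804+2.2766i, 4.2911-2.1430i]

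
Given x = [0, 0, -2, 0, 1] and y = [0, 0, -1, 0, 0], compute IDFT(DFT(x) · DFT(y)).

(x ⊛ y)[n] = Σ(m=0 to 4) x[m] · y[(n-m) mod 5]

Computing each output sample:
(x ⊛ y)[0] = 0
(x ⊛ y)[1] = -1
(x ⊛ y)[2] = 0
(x ⊛ y)[3] = 0
(x ⊛ y)[4] = 2

x ⊛ y = [0, -1, 0, 0, 2]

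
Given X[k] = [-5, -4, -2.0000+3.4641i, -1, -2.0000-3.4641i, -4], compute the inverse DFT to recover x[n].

x[n] = (1/6) Σ(k=0 to 5) X[k] · e^(2πikn/6)

Computing each x[n]:
x[0] = -3
x[1] = -2
x[2] = 1
x[3] = 0
x[4] = -1
x[5] = 0

x = [-3, -2, 1, 0, -1, 0]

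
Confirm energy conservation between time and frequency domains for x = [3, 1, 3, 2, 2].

Time domain:
Σ|x[n]|² = |3|² + |1|² + |3|² + |2|² + |2|² = 27.0000

Frequency domain:
(1/5)Σ|X[k]|² = (1/5)(|11|² + |-0.1180+0.3633i|² + |2.1180+1.5388i|² + |2.1180-1.5388i|² + |-0.1180-0.3633i|²) = (1/5)·135.0000 = 27.0000

Both sides agree, confirming Parseval's theorem.

Σ|x[n]|² = (1/N)Σ|X[k]|² = 27.0000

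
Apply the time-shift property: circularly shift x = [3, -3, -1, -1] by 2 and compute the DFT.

Time shift by 2: X_shifted[k] = ω_4^(2k) · X[k]
Shifted x = [-1, -1, 3, -3]

DFT(x[n-2]) = [-2, -4-2i, 6, -4+2i]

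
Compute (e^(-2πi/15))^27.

Since ω_15^15 = 1, powers reduce modulo 15.
27 mod 15 = 12
So ω_15^27 = ω_15^12 = e^(-2πi·12/15)

ω_15^27 = ω_15^12 = 0.3090+0.9511i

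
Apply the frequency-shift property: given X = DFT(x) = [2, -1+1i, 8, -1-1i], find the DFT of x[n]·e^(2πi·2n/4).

Modulation property: DFT(ω_4^(-2n)·x[n]) = X[(k-2) mod 4], so circularly shift X by 2 positions.

X[k-2] = [8, -1-1i, 2, -1+1i]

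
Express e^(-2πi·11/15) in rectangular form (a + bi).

ω_15^11 = e^(-2πi·11/15)
= cos(-2π·11/15) + i·sin(-2π·11/15)
= cos(-22π/15) + i·sin(-22π/15)

ω_15^11 = cos(-22π/15) + i·sin(-22π/15) = -0.1045+0.9945i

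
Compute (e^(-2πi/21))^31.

Since ω_21^21 = 1, powers reduce modulo 21.
31 mod 21 = 10
So ω_21^31 = ω_21^10 = e^(-2πi·10/21)

ω_21^31 = ω_21^10 = -0.9888-0.1490i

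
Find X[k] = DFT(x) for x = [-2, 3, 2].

X[k] = Σ(n=0 to 2) x[n] · ω_3^(nk)
where ω_3 = e^(-2πi/3)

Computing each X[k]:
X[0] = 3
X[1] = -4.5000-0.8660i
X[2] = -4.5000+0.8660i

X = [3, -4.5000-0.8660i, -4.5000+0.8660i]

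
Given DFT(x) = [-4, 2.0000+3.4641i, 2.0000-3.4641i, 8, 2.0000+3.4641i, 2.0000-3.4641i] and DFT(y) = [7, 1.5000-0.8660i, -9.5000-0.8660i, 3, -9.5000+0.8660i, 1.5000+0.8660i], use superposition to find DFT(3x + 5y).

By linearity: DFT(3x + 5y) = 3·DFT(x) + 5·DFT(y)
= 3·[-4, 2.0000+3.4641i, 2.0000-3.4641i, 8, 2.0000+3.4641i, 2.0000-3.4641i] + 5·[7, 1.5000-0.8660i, -9.5000-0.8660i, 3, -9.5000+0.8660i, 1.5000+0.8660i]

Computing element-wise:
Z[0] = 3·(-4) + 5·(7) = 23
Z[1] = 3·(2.0000+3.4641i) + 5·(1.5000-0.8660i) = 13.5000+6.0623i
Z[2] = 3·(2.0000-3.4641i) + 5·(-9.5000-0.8660i) = -41.5000-14.7223i
Z[3] = 3·(8) + 5·(3) = 39
Z[4] = 3·(2.0000+3.4641i) + 5·(-9.5000+0.8660i) = -41.5000+14.7223i
Z[5] = 3·(2.0000-3.4641i) + 5·(1.5000+0.8660i) = 13.5000-6.0623i

DFT(3x + 5y) = 3·X + 5·Y = [23, 13.5000+6.0623i, -41.5000-14.7223i, 39, -41.5000+14.7223i, 13.5000-6.0623i]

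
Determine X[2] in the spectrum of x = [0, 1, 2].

X[2] = Σ(n=0 to 2) x[n] · ω_3^(2n) where ω_3 = e^(-2πi/3)
= (0)·ω_3^0 + (1)·ω_3^2 + (2)·ω_3^4

X[2] = -1.5000-0.8660i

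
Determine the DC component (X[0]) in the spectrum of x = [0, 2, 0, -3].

X[0] = Σ(n=0 to 3) x[n] · ω_4^0 = Σ x[n]
= (0) + (2) + (0) + (-3)

X[0] = -1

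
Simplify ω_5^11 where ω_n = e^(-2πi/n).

Since ω_5^5 = 1, powers reduce modulo 5.
11 mod 5 = 1
So ω_5^11 = ω_5^1 = e^(-2πi·1/5)

ω_5^11 = ω_5^1 = 0.3090-0.9511i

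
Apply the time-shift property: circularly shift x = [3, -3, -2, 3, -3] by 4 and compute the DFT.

Time shift by 4: X_shifted[k] = ω_5^(4k) · X[k]
Shifted x = [-3, -2, 3, -3, 3]

DFT(x[n-4]) = [-2, -2.6910+1.2286i, -3.8090+8.6453i, -3.8090-8.6453i, -2.6910-1.2286i]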